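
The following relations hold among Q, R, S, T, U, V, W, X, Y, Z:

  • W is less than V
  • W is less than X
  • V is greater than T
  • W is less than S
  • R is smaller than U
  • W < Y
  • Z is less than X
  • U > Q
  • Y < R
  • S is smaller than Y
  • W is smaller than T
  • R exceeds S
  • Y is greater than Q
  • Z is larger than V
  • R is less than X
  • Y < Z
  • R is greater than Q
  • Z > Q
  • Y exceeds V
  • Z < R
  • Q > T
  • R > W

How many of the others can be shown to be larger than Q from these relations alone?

From Q the given relations immediately reach Y, Z, R, U.
From those, X — 5 in total.
Nothing else is reachable above Q; 5 in all.

5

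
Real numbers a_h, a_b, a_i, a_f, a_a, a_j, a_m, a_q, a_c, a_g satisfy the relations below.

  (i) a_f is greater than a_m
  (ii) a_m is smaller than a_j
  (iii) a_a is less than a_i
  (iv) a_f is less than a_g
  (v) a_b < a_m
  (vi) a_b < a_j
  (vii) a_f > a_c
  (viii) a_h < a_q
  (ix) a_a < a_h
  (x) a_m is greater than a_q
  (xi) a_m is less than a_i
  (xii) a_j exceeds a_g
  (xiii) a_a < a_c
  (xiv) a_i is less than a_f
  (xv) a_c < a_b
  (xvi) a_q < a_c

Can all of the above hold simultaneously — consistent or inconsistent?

The single ordering a_a < a_h < a_q < a_c < a_b < a_m < a_i < a_f < a_g < a_j satisfies every listed relation, so no contradiction arises.

consistent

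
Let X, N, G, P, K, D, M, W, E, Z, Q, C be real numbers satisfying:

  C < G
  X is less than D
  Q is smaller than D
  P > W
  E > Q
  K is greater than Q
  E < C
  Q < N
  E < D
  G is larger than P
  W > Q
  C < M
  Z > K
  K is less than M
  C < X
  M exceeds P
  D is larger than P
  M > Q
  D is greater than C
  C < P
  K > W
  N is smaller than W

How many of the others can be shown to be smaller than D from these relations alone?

Directly below D: Q, E, C, P, X.
One step further: W (6 so far).
One step further: N (7 so far).
No other element is forced below D by the given relations, so the count is 7.

7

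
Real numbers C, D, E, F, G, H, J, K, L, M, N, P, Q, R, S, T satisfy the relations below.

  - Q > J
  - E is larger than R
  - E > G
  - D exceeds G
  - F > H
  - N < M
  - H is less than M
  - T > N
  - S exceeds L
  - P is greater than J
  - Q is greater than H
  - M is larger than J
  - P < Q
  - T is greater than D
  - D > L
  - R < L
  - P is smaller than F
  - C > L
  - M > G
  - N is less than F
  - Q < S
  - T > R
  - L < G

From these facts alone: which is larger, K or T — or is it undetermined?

Following every chain through K: nothing is chained to K.
T is not reached, and no chain runs the other way from T to K.
So the given relations leave the order of K and T undetermined.

undetermined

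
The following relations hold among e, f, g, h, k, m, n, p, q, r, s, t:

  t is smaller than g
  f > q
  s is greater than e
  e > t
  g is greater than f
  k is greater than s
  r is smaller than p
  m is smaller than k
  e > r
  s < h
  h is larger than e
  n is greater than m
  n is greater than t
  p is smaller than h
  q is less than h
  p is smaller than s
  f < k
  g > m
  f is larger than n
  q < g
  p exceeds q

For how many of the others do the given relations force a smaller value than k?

Directly below k: m, f, s.
One step further: q, n, p, e (7 so far).
One step further: r, t (9 so far).
Nothing else is reachable below k; 9 in all.

9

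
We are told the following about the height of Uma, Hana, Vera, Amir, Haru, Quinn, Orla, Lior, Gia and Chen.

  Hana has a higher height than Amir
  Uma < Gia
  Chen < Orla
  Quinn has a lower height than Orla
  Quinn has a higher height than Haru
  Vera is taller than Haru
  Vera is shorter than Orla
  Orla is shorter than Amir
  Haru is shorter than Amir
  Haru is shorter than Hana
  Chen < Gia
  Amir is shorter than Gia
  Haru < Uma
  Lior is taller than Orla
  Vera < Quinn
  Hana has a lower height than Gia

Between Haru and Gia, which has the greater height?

Gia

Link the given pairs in sequence: Haru < Vera; Vera < Quinn; Quinn < Orla; Orla < Amir; Amir < Hana; Hana < Gia.
Together: Haru < Vera < Quinn < Orla < Amir < Hana < Gia.
So Haru < Gia; Gia is the taller of the two.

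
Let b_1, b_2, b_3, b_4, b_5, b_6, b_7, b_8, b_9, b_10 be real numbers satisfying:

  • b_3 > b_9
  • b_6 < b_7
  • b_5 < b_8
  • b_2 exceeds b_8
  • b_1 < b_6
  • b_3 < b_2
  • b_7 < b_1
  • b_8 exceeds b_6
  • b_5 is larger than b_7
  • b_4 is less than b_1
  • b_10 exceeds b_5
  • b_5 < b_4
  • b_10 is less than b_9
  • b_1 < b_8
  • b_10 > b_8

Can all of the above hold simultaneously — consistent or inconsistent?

inconsistent

We have b_6 < b_7 stated directly, yet also b_7 < b_5 < b_4 < b_1 < b_6 by chaining the others — so b_7 < b_6. Contradiction.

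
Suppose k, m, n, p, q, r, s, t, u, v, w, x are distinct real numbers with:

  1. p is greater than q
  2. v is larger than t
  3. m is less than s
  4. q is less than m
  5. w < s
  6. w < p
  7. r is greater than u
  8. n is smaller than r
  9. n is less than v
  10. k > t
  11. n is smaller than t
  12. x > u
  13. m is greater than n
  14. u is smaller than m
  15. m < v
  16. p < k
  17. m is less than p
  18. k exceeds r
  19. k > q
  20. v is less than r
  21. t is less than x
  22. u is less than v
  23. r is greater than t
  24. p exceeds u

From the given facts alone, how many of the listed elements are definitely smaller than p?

5

The elements the relations force below p are n, q, u, m, w — no chain reaches any other.
That is 5.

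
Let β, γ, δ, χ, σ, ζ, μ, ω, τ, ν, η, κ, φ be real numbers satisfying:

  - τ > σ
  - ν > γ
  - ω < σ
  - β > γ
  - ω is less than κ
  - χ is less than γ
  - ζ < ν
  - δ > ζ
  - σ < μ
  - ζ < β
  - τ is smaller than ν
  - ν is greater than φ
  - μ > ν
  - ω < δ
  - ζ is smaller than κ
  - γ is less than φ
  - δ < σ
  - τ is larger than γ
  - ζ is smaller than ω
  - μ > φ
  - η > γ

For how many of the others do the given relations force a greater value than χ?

7

The elements the relations force above χ are γ, φ, η, τ, β, ν, μ — no chain reaches any other.
That is 7.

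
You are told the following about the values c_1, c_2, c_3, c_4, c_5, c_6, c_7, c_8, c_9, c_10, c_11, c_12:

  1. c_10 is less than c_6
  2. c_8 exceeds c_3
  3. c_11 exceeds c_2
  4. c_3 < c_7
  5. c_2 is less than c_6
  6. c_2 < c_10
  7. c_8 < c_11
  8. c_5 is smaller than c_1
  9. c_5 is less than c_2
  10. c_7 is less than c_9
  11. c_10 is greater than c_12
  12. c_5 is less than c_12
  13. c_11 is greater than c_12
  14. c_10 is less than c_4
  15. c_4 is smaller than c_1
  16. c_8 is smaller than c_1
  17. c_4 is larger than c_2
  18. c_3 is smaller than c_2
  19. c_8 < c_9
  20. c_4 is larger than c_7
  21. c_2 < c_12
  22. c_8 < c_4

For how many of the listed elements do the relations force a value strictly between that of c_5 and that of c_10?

2

Chaining upward from c_5 reaches: c_2, c_12, c_4, c_11, c_1, c_6.
Chaining downward from c_10 reaches: c_3, c_2, c_12.
Strictly between c_5 and c_10 are those in both lists: c_2, c_12 — 2 elements.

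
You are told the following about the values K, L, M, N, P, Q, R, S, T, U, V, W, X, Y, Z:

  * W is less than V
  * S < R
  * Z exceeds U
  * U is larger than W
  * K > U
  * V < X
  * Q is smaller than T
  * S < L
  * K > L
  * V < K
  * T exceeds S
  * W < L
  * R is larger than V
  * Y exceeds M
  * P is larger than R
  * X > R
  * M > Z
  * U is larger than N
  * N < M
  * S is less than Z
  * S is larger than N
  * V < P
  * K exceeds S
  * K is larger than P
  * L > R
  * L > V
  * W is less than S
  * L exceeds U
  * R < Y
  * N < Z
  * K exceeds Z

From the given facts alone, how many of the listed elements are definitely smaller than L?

6

The elements the relations force below L are W, V, N, S, U, R — no chain reaches any other.
That is 6.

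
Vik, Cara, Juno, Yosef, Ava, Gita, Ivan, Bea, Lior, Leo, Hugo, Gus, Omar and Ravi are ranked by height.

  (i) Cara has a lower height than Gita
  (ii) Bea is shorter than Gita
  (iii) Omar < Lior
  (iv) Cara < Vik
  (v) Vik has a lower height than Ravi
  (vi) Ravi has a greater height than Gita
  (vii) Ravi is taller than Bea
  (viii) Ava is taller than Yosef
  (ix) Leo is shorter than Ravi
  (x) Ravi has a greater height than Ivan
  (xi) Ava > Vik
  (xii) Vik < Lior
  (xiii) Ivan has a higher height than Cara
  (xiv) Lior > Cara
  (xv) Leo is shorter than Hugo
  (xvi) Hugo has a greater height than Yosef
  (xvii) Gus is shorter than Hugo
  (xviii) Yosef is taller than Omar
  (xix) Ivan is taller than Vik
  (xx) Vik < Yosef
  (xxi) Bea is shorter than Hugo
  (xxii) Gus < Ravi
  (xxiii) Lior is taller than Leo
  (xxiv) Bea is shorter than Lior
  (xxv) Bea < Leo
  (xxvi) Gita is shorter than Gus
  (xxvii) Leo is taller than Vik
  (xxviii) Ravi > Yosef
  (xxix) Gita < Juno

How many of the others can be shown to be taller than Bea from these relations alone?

7

From Bea the given relations immediately reach Leo, Gita, Hugo, Ravi, Lior.
From those, Gus, Juno — 7 in total.
No other element is forced above Bea by the given relations, so the count is 7.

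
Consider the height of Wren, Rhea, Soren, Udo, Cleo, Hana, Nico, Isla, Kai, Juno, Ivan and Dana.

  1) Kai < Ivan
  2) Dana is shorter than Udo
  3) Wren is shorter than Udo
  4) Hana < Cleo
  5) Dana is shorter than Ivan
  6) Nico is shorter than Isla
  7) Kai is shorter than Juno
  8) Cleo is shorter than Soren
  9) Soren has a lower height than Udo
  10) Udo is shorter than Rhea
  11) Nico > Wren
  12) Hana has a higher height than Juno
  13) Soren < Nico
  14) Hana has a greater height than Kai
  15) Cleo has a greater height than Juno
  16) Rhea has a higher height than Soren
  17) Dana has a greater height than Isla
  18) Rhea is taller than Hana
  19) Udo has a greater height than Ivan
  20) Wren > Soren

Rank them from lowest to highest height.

Kai < Juno < Hana < Cleo < Soren < Wren < Nico < Isla < Dana < Ivan < Udo < Rhea

Nothing is placed below Kai, so it is least; from there Kai < Juno; Juno < Hana; Hana < Cleo; Cleo < Soren; Soren < Wren; Wren < Nico; Nico < Isla; Isla < Dana; Dana < Ivan; Ivan < Udo; Udo < Rhea, each given directly.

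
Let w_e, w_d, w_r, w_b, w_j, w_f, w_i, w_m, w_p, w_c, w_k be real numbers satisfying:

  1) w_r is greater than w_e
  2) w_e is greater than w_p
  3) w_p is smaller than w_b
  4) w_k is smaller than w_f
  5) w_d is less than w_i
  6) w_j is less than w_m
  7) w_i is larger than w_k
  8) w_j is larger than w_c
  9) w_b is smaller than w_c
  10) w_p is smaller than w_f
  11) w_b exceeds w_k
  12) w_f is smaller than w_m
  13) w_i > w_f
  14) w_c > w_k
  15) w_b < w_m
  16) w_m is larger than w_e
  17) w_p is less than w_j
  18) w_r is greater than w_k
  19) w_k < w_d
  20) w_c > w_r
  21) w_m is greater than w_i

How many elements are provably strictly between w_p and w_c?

The relations place w_p below w_c. An element lies strictly between them when it is forced above w_p and also forced below w_c.
Above w_p: {w_f, w_b, w_e, w_r, w_j, w_i, w_m}. Below w_c: {w_k, w_b, w_e, w_r}.
Intersection: {w_b, w_e, w_r} — 3.

3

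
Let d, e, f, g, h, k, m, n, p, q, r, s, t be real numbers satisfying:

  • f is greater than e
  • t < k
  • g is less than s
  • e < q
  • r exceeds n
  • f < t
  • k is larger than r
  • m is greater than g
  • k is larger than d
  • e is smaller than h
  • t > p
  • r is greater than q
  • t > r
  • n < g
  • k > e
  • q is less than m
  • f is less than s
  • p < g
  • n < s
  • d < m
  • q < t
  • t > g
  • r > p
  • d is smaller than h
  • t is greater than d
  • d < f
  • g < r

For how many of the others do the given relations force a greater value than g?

5

Directly above g: s, r, t, m.
One step further: k (5 so far).
No other element is forced above g by the given relations, so the count is 5.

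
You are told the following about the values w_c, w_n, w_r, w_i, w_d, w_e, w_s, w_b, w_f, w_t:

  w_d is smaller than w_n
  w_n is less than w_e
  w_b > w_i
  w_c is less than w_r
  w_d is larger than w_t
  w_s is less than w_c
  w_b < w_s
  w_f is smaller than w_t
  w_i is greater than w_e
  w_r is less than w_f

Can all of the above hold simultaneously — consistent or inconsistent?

inconsistent

Chaining the given relations yields w_d < w_n < w_e < w_i < w_b < w_s < w_c < w_r < w_f < w_t, so w_d < w_t. But one relation states w_t < w_d. These cannot both hold.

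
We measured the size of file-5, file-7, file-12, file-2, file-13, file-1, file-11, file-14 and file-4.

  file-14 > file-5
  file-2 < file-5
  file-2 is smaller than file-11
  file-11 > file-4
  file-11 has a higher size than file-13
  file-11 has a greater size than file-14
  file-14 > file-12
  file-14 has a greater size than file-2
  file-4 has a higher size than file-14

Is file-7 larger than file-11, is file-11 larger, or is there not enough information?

Following every chain through file-7: nothing is chained to file-7.
file-11 is not reached, and no chain runs the other way from file-11 to file-7.
So the given relations leave the order of file-7 and file-11 undetermined.

undetermined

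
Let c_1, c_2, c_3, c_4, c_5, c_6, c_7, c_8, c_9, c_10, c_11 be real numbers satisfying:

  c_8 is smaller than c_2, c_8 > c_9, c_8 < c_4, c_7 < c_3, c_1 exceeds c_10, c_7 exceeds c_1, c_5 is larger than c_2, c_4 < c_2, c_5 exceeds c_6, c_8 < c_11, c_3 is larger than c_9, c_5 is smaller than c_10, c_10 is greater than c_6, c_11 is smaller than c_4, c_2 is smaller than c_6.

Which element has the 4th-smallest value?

c_4

Chaining the given pairs: c_9 < c_8 < c_11 < c_4 < c_2 < c_6 < c_5 < c_10 < c_1 < c_7 < c_3.
Counting 4 from the smallest end gives c_4.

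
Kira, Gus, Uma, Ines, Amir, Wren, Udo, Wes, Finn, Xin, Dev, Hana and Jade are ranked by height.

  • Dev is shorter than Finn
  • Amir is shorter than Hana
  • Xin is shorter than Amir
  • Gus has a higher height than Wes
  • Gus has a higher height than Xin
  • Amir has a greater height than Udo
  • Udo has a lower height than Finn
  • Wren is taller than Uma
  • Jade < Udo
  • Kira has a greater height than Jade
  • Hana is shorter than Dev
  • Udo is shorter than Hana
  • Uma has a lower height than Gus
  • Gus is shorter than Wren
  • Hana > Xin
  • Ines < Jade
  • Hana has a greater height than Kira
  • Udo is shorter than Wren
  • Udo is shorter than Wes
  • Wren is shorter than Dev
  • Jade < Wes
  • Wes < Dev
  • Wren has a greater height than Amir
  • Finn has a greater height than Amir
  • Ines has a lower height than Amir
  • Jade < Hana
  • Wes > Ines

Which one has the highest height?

Finn

Ines is not greatest since Ines < Jade; Xin is not greatest since Xin < Amir; Jade is not greatest since Jade < Udo; Uma is not greatest since Uma < Wren; Udo is not greatest since Udo < Wren; Amir is not greatest since Amir < Hana; Kira is not greatest since Kira < Hana; Wes is not greatest since Wes < Dev; Gus is not greatest since Gus < Wren; Wren is not greatest since Wren < Dev; Hana is not greatest since Hana < Dev; Dev is not greatest since Dev < Finn.
Only Finn has nothing above it, so Finn is the highest height.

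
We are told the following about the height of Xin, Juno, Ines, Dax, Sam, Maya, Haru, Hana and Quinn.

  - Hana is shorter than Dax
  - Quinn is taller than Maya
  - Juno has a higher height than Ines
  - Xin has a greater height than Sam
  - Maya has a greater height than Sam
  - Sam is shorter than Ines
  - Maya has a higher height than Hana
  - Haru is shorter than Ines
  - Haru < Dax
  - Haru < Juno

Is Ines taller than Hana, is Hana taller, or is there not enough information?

undetermined

Following every chain through Hana: above Hana we get Maya, Dax, Quinn.
Ines is not reached, and no chain runs the other way from Ines to Hana.
So the given relations leave the order of Hana and Ines undetermined.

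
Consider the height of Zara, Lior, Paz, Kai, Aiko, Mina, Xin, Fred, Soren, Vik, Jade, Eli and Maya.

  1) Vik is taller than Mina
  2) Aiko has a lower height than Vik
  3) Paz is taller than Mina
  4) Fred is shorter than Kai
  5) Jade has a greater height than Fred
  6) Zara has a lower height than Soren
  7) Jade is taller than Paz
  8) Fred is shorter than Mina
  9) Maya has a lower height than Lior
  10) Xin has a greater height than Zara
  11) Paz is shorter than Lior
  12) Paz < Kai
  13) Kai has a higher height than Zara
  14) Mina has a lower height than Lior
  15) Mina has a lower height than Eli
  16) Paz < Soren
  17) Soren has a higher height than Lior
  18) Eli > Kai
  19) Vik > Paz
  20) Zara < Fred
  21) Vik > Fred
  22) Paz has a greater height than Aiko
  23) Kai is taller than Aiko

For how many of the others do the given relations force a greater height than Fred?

The elements the relations force above Fred are Mina, Paz, Kai, Jade, Lior, Eli, Soren, Vik — no chain reaches any other.
That is 8.

8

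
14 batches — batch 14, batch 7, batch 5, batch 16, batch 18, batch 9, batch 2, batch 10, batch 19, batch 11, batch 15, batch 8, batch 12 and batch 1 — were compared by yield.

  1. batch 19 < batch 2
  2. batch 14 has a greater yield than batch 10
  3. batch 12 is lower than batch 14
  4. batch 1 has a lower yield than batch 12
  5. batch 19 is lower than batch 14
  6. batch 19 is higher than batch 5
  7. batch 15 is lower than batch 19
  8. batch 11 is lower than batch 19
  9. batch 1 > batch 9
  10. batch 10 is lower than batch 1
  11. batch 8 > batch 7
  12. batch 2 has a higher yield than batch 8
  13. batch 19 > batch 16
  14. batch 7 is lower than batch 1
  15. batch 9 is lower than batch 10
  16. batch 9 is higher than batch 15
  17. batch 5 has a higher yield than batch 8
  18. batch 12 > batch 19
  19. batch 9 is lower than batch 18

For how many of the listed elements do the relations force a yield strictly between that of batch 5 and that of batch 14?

Chaining upward from batch 5 reaches: batch 19, batch 2, batch 12.
Chaining downward from batch 14 reaches: batch 11, batch 15, batch 16, batch 7, batch 9, batch 10, batch 1, batch 8, batch 19, batch 12.
Strictly between batch 5 and batch 14 are those in both lists: batch 19, batch 12 — 2 elements.

2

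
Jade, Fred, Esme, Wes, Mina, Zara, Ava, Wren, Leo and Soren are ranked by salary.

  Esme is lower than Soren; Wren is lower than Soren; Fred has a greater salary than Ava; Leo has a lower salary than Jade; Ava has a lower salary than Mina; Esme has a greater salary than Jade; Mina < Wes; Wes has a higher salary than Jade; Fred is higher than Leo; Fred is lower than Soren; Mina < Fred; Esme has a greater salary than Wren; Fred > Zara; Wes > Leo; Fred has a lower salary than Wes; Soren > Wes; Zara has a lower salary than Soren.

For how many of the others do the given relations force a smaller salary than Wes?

Directly below Wes: Leo, Jade, Mina, Fred.
One step further: Zara, Ava (6 so far).
No other element is forced below Wes by the given relations, so the count is 6.

6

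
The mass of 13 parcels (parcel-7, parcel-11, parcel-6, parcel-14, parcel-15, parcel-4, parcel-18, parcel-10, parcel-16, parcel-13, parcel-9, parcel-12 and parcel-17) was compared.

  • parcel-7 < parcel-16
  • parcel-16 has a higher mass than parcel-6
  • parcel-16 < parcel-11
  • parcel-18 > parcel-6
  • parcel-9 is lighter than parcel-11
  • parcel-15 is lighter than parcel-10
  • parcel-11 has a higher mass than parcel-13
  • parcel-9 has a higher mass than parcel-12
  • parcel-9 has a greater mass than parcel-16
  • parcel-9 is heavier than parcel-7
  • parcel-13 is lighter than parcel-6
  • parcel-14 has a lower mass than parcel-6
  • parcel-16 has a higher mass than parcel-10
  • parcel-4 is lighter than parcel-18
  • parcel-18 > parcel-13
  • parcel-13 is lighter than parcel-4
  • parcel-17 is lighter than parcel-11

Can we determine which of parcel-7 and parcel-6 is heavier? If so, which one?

Following every chain through parcel-7: above parcel-7 we get parcel-16, parcel-9, parcel-11.
parcel-6 is not reached, and no chain runs the other way from parcel-6 to parcel-7.
So the given relations leave the order of parcel-7 and parcel-6 undetermined.

undetermined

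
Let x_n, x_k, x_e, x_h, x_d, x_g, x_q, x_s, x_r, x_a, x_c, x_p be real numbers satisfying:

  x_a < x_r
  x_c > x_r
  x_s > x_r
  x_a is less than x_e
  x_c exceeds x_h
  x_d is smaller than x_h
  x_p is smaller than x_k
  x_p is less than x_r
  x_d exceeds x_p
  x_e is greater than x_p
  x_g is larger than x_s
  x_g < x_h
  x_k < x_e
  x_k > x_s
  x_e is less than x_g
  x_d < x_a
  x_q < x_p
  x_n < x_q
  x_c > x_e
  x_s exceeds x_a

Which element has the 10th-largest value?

Chaining the given pairs: x_n < x_q < x_p < x_d < x_a < x_r < x_s < x_k < x_e < x_g < x_h < x_c.
The 10th largest is x_p.

x_p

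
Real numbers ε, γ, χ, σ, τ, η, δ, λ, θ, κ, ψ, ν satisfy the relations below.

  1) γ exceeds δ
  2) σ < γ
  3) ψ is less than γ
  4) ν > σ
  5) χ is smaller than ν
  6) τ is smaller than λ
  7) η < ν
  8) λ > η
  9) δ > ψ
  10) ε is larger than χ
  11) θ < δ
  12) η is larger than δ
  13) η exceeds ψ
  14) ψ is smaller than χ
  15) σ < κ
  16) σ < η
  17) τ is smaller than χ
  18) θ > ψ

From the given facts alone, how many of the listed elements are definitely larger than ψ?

The elements the relations force above ψ are θ, δ, χ, η, ε, γ, ν, λ — no chain reaches any other.
That is 8.

8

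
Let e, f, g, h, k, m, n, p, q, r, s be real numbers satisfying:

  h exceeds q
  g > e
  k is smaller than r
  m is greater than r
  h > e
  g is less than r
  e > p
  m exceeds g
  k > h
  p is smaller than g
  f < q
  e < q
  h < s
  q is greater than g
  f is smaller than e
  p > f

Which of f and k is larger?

k

Chaining the given relations: f < p < e < g < q < h < k.
So f < k; k is the larger of the two.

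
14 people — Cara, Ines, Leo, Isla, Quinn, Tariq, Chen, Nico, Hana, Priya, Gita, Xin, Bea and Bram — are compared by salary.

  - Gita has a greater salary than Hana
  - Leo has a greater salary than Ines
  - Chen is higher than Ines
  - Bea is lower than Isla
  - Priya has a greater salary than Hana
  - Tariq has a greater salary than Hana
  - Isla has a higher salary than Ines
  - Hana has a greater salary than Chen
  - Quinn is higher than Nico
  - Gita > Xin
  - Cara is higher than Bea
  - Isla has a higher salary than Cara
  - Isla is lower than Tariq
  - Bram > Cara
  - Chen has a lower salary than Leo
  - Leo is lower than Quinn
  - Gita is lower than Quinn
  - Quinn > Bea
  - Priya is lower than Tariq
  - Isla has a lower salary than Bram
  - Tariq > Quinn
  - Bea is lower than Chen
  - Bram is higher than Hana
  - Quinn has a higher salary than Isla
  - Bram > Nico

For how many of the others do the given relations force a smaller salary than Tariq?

12

The elements the relations force below Tariq are Ines, Bea, Chen, Hana, Xin, Cara, Nico, Isla, Priya, Gita, Leo, Quinn — no chain reaches any other.
That is 12.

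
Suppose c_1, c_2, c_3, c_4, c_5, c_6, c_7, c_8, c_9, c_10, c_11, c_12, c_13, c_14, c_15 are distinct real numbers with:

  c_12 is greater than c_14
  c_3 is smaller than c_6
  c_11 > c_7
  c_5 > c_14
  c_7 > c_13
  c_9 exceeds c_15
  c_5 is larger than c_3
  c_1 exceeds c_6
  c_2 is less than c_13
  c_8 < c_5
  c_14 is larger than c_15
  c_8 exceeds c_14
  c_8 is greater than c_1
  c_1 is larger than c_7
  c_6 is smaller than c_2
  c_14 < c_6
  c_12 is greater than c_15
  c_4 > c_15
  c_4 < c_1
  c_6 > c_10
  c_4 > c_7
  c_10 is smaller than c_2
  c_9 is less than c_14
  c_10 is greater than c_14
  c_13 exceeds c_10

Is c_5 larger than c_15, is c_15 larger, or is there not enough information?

Following the relations from c_15: c_15 < c_9 < c_14 < c_10 < c_6 < c_2 < c_13 < c_7 < c_4 < c_1 < c_8 < c_5.
So c_5 is larger.

c_5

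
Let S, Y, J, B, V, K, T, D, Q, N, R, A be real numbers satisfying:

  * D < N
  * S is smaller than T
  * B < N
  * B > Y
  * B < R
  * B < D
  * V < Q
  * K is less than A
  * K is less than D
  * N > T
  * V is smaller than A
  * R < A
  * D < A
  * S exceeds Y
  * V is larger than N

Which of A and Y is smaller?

Y

Link the given pairs in sequence: Y < S; S < T; T < N; N < V; V < A.
Chaining these gives Y < S < T < N < V < A.
So Y < A; Y is the smaller of the two.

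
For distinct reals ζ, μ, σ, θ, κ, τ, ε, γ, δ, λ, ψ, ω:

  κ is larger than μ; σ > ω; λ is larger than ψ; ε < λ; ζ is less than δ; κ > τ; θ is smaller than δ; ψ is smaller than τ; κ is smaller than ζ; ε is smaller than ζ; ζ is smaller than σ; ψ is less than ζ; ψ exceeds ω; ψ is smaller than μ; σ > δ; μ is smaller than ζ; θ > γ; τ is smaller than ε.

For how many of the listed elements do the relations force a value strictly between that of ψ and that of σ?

6

The relations place ψ below σ. An element lies strictly between them when it is forced above ψ and also forced below σ.
Above ψ: {τ, ε, μ, λ, κ, ζ, δ}. Below σ: {ω, γ, θ, τ, ε, μ, κ, ζ, δ}.
Intersection: {τ, ε, μ, κ, ζ, δ} — 6.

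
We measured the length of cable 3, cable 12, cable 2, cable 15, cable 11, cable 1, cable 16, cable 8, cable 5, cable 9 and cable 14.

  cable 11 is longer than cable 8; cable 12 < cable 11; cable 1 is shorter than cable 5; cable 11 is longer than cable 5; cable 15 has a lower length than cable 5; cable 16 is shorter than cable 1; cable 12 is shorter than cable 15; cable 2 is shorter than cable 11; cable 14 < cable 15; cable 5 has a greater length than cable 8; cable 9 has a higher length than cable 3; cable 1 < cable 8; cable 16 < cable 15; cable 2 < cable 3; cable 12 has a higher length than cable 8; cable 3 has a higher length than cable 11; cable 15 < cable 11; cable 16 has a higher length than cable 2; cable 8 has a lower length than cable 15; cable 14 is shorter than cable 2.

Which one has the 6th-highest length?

The consecutive relations fix a unique order: cable 14 < cable 2 < cable 16 < cable 1 < cable 8 < cable 12 < cable 15 < cable 5 < cable 11 < cable 3 < cable 9.
Counting 6 from the largest end gives cable 12.

cable 12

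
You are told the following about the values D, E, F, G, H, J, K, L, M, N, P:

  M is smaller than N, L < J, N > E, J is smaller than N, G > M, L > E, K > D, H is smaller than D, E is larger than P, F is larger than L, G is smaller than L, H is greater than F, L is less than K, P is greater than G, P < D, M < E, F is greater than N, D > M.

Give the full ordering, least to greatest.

Each adjacent pair is fixed by a given relation: M < G; G < P; P < E; E < L; L < J; J < N; N < F; F < H; H < D; D < K. Chaining them end to end gives the full order.

M < G < P < E < L < J < N < F < H < D < K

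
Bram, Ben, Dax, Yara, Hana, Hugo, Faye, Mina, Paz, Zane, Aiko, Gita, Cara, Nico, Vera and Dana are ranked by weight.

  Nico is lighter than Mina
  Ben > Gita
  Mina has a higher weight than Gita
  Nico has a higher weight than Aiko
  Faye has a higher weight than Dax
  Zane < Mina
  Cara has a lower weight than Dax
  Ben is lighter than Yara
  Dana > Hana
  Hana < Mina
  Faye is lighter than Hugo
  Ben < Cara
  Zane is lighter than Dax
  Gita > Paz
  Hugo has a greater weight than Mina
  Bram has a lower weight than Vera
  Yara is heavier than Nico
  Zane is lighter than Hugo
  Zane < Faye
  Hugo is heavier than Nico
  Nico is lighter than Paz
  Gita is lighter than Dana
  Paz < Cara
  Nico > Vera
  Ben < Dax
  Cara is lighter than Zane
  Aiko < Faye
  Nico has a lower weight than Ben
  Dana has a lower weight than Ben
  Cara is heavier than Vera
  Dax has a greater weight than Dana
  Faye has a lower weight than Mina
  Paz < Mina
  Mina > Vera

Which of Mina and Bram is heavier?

Mina

Chaining the given relations: Bram < Vera < Nico < Paz < Gita < Dana < Ben < Cara < Zane < Dax < Faye < Mina.
So Bram < Mina; Mina is the heavier of the two.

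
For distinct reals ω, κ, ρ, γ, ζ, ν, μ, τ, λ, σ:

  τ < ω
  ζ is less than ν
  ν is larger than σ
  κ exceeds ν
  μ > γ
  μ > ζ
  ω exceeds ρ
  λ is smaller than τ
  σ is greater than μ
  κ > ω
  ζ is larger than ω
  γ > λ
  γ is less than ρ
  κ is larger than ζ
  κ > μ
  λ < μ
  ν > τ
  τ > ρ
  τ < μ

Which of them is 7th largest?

τ

The consecutive relations fix a unique order: λ < γ < ρ < τ < ω < ζ < μ < σ < ν < κ.
The 7th largest is τ.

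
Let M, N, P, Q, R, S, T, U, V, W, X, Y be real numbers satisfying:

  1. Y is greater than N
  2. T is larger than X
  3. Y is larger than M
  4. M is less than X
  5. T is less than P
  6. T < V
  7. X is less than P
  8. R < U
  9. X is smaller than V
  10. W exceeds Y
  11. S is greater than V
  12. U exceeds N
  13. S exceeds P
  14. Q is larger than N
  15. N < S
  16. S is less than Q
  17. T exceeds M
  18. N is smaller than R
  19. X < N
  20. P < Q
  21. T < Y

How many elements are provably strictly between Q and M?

The relations place M below Q. An element lies strictly between them when it is forced above M and also forced below Q.
Above M: {X, T, V, P, N, R, S, Y, U, W}. Below Q: {X, T, V, P, N, S}.
Intersection: {X, T, V, P, N, S} — 6.

6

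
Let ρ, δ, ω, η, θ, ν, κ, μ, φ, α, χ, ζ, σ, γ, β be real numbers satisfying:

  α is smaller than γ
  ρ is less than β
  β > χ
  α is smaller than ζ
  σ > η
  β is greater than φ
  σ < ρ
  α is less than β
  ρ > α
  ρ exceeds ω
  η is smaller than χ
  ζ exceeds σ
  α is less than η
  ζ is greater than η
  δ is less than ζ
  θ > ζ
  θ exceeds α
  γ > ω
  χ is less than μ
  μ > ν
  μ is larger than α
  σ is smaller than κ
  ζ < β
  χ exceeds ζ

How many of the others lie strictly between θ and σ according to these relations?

The relations place σ below θ. An element lies strictly between them when it is forced above σ and also forced below θ.
Above σ: {ρ, ζ, χ, κ, μ, β}. Below θ: {α, η, δ, ζ}.
Intersection: {ζ} — 1.

1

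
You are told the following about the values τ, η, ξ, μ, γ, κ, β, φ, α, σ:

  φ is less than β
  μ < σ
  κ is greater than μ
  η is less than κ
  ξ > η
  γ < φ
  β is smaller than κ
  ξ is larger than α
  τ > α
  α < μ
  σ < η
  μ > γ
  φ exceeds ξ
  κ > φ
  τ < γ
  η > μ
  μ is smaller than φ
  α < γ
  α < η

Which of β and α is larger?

β

Link the given pairs in sequence: α < τ; τ < γ; γ < μ; μ < σ; σ < η; η < ξ; ξ < φ; φ < β.
Chaining these gives α < τ < γ < μ < σ < η < ξ < φ < β.
So α < β; β is the larger of the two.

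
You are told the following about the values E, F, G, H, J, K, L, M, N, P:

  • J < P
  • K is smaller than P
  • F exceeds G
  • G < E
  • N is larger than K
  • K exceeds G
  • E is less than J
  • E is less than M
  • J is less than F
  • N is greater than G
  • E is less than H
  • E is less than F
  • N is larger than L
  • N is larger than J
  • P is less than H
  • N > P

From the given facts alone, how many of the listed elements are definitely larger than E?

The elements the relations force above E are J, M, P, F, N, H — no chain reaches any other.
That is 6.

6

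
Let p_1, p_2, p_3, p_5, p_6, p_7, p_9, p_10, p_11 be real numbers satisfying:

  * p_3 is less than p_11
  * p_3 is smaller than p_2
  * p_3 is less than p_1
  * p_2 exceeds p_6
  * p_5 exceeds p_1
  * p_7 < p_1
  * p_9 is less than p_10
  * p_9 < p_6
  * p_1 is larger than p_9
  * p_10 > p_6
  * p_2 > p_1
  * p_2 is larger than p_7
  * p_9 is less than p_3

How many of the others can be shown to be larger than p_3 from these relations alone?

4

From p_3 the given relations immediately reach p_1, p_2, p_11.
From those, p_5 — 4 in total.
Nothing else is reachable above p_3; 4 in all.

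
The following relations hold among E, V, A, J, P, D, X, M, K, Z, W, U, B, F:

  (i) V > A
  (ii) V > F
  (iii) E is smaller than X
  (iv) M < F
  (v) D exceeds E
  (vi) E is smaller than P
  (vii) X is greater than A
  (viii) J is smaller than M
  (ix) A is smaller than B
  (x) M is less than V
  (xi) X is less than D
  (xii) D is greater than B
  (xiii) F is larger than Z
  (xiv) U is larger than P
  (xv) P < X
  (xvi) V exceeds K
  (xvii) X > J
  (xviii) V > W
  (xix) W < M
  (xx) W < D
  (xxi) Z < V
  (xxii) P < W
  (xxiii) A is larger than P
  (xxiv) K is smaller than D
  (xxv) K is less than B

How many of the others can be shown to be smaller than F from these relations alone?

The elements the relations force below F are E, J, P, W, M, Z — no chain reaches any other.
That is 6.

6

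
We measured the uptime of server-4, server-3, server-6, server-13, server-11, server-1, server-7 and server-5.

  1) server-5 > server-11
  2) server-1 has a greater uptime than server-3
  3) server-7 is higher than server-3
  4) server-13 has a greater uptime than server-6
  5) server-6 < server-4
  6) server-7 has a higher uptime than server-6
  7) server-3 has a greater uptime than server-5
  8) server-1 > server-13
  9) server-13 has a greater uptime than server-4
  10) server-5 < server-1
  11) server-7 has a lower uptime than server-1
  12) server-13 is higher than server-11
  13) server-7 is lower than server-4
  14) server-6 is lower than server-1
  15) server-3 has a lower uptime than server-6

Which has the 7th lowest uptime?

server-13

The consecutive relations fix a unique order: server-11 < server-5 < server-3 < server-6 < server-7 < server-4 < server-13 < server-1.
The 7th smallest is server-13.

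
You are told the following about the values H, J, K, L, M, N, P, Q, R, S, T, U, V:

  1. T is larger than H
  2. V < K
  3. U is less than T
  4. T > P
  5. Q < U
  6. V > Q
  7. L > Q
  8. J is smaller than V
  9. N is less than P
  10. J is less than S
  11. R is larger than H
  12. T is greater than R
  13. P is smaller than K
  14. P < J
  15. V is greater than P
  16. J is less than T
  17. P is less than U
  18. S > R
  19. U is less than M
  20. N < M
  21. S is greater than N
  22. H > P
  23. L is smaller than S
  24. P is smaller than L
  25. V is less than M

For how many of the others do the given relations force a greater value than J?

The elements the relations force above J are V, K, M, T, S — no chain reaches any other.
That is 5.

5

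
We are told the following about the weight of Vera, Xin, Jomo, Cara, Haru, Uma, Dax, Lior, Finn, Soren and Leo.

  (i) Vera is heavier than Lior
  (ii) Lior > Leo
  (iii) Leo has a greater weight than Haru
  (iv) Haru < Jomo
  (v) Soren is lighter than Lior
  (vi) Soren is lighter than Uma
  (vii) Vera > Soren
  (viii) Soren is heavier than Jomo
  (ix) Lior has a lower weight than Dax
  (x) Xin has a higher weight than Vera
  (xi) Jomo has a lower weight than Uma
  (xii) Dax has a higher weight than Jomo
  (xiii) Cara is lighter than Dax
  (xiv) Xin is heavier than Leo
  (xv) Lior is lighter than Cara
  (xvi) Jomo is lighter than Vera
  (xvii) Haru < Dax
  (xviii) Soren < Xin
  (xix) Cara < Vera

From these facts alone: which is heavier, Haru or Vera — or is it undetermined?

Vera

The relevant relations are Haru < Jomo; Jomo < Soren; Soren < Lior; Lior < Cara; Cara < Vera.
Chaining these gives Haru < Jomo < Soren < Lior < Cara < Vera.
So Vera is heavier.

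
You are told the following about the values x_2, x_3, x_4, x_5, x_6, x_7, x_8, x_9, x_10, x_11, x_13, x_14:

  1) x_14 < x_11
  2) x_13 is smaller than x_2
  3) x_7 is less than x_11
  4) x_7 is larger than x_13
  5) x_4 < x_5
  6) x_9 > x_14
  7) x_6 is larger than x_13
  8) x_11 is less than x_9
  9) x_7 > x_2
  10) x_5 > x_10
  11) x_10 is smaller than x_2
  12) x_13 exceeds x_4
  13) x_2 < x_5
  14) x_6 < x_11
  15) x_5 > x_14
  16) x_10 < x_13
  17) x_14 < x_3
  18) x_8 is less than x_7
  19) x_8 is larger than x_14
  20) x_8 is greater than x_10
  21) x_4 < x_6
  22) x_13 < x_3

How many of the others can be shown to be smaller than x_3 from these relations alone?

4

From x_3 the given relations immediately reach x_13, x_14.
From those, x_4, x_10 — 4 in total.
Nothing else is reachable below x_3; 4 in all.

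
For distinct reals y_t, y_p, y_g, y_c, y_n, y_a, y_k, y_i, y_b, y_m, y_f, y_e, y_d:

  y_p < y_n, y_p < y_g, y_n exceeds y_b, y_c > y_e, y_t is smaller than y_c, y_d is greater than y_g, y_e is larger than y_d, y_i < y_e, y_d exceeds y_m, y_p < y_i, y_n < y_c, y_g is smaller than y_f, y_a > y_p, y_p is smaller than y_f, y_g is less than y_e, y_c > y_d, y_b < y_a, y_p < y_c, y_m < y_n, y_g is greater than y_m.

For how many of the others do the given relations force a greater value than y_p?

From y_p the given relations immediately reach y_i, y_a, y_g, y_n, y_f, y_c.
From those, y_d, y_e — 8 in total.
Nothing else is reachable above y_p; 8 in all.

8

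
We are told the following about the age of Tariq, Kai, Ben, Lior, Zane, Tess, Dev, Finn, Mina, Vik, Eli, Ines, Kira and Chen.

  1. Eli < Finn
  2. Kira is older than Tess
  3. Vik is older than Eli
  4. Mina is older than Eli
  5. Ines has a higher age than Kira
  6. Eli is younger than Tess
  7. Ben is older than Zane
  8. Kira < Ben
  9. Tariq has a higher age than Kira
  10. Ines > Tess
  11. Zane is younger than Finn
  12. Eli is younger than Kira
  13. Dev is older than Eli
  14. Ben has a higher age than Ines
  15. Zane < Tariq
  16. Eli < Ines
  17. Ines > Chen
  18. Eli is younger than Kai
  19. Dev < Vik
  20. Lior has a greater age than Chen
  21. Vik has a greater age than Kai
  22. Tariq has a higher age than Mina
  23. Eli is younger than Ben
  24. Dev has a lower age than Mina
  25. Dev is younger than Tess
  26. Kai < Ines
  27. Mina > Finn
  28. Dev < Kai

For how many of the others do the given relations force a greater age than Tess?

4

Directly above Tess: Kira, Ines.
One step further: Ben, Tariq (4 so far).
Nothing else is reachable above Tess; 4 in all.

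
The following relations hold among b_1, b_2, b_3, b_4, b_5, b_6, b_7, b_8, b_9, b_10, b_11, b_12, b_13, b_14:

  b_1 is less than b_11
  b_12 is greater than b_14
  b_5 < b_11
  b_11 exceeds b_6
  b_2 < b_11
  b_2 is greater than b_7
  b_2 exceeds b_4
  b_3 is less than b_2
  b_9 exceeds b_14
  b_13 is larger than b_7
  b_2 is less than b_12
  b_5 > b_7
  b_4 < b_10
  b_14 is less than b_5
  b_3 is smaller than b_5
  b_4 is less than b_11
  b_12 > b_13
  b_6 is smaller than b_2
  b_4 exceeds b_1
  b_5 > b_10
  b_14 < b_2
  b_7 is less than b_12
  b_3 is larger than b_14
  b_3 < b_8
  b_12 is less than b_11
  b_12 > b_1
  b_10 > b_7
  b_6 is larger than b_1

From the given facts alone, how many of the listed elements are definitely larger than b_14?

Directly above b_14: b_3, b_9, b_2, b_12, b_5.
One step further: b_11, b_8 (7 so far).
Nothing else is reachable above b_14; 7 in all.

7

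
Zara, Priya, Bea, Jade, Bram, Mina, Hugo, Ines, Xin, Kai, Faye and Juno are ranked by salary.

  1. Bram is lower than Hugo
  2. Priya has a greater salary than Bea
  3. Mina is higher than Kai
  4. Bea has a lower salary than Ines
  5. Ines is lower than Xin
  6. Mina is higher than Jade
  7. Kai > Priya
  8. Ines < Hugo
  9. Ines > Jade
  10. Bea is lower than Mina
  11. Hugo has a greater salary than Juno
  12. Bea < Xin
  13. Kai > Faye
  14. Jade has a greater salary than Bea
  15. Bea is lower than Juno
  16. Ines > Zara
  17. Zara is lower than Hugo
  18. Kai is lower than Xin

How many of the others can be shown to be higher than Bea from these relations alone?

8

From Bea the given relations immediately reach Jade, Priya, Ines, Juno, Xin, Mina.
From those, Kai, Hugo — 8 in total.
No other element is forced above Bea by the given relations, so the count is 8.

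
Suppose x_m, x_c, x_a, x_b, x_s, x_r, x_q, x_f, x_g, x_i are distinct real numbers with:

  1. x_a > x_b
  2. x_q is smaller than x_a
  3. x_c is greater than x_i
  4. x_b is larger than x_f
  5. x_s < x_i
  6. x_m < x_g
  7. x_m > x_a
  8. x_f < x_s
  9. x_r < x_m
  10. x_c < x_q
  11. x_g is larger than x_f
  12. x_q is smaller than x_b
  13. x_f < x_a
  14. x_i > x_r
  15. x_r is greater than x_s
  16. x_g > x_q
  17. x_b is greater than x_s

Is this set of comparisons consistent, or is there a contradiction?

consistent

Every relation is compatible with x_f < x_s < x_r < x_i < x_c < x_q < x_b < x_a < x_m < x_g; the set is consistent.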